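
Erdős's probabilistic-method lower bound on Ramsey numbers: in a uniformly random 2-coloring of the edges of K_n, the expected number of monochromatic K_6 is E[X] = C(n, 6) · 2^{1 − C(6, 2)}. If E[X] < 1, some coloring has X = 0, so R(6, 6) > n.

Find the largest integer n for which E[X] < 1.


We need C(n, 6) · 2^{1 − 15} < 1, i.e. C(n, 6) < 2^{15 − 1} = 16384.
Check values of n near the boundary:
  n = 13: C(13, 6) = 1716; 1716 < 16384? YES
  n = 14: C(14, 6) = 3003; 3003 < 16384? YES
  n = 15: C(15, 6) = 5005; 5005 < 16384? YES
  n = 16: C(16, 6) = 8008; 8008 < 16384? YES
  n = 17: C(17, 6) = 12376; 12376 < 16384? YES
  n = 18: C(18, 6) = 18564; 18564 < 16384? NO
The largest n with C(n, 6) < 16384 is n = 17 (where E[X] = 1547/2048 ≈ 0.7554). Hence R(6, 6) > 17, i.e. R(6, 6) ≥ 18.

Largest n = 17; hence R(6, 6) > 17.


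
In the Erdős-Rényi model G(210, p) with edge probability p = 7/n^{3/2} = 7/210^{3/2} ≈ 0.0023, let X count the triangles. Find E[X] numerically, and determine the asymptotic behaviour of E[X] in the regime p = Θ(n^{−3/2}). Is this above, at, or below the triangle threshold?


Number of potential triangles: C(210, 3) = 1521520.
Each occurs with probability p³ ≈ (0.0023)³ ≈ 1.217047e-08.
By linearity: E[X] = C(210, 3)·p³ ≈ 1521520 · 1.217047e-08 ≈ 0.0185.
Since α = 3/2 > 1, p = c/n^{3/2} = o(1/n) is below the triangle threshold p ~ 1/n. Asymptotically E[X] ~ (c³/6)·n^{3(1−α)} = (7³/6)·n^{-1.5} → 0, so by Markov's inequality G has no triangles w.h.p.

E[X] ≈ 0.0185; in regime p = Θ(1/n^{3/2}) E[X] tends to 0 (below the triangle threshold p ~ 1/n).


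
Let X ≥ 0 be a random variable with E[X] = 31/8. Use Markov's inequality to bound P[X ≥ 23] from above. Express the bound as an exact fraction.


μ = E[X] = 31/8, a = 23.
Markov: P[X ≥ 23] ≤ μ/a = (31/8)/23 = 31/184.
Numerically: ≈ 0.168478.
(Since a = 23 > μ = 3.875000, the bound 31/184 is < 1 and informative.)

P[X ≥ 23] ≤ 31/184 ≈ 0.168478.


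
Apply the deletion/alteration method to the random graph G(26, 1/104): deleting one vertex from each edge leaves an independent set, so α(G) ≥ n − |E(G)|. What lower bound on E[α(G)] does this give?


E[|E(G)|] = C(26, 2)·p = 325 · (1/104) = 25/8.
E[α(G)] ≥ n − E[|E(G)|] = 26 − 25/8 = 183/8.
Numerically: ≈ 22.875000.
(This is only a lower bound; the true E[α(G)] may be larger.)

E[α(G)] ≥ 183/8 ≈ 22.875000.


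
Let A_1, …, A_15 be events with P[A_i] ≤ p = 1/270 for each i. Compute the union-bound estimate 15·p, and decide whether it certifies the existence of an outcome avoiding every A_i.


Union bound: P[∪_{i=1}^{15} A_i] ≤ Σ_i P[A_i] ≤ 15·p = 15·(1/270) = 1/18.
Numerically: 1/18 ≈ 0.056.
Is 1/18 < 1? YES.
Since P[∪ A_i] ≤ 1/18 < 1, the complement has P[∩ A_i^c] ≥ 1 − 1/18 = 17/18 > 0, so some outcome avoids every A_i.

15·p = 1/18 ≈ 0.056; existence CERTIFIED by the union bound.


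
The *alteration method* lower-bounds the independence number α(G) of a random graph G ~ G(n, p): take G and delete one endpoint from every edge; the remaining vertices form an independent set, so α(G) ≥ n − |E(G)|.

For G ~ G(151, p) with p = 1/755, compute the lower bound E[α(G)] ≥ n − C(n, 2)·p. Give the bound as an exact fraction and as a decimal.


E[|E(G)|] = C(151, 2)·p = 11325 · (1/755) = 15.
E[α(G)] ≥ n − E[|E(G)|] = 151 − 15 = 136.
Numerically: ≈ 136.000.
(This is only a lower bound; the true E[α(G)] may be larger.)

E[α(G)] ≥ 136 ≈ 136.000.


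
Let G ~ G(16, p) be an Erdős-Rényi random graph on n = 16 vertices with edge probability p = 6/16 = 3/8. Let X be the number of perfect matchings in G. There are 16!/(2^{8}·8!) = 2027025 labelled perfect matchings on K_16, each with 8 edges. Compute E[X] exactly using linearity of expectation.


K_16 has 16!/(2^{8}·8!) = 2027025 labelled perfect matchings.
For each such perfect matching H, let X_H = 1 if all 8 edges of H are present in G. Then P[X_H = 1] = p^{8} = (3/8)^{8} = 6561/16777216.
By linearity of expectation: E[X] = Σ_H E[X_H] = 2027025 · p^{8} = 2027025 · 6561/16777216 = 13299311025/16777216.
Numerically: E[X] ≈ 792.701.

E[X] = 2027025 · (3/8)^{8} = 13299311025/16777216 ≈ 792.701.


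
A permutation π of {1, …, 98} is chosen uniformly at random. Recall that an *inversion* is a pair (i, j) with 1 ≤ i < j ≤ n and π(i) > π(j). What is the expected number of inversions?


Write X = Σ X_I over the C(98, 2) = 4753 pairs i < j, with X_I the indicator of one inversion.
There are 4753 indicators.
For each fixed pair i < j, the values π(i) and π(j) are two distinct elements of {1, …, 98} in uniformly random order; by symmetry P[π(i) > π(j)] = 1/2.
By linearity: E[X] = 4753 · (1/2) = C(98, 2) · (1/2) = 4753/2 = 4753/2 ≈ 2376.500.

E[X] = 4753/2 = 2376.500.


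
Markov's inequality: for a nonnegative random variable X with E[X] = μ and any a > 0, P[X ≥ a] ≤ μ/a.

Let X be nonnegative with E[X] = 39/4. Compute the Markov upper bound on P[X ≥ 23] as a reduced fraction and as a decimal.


μ = E[X] = 39/4, a = 23.
Markov: P[X ≥ 23] ≤ μ/a = (39/4)/23 = 39/92.
Numerically: ≈ 0.423913.
(Since a = 23 > μ = 9.750000, the bound 39/92 is < 1 and informative.)

P[X ≥ 23] ≤ 39/92 ≈ 0.423913.


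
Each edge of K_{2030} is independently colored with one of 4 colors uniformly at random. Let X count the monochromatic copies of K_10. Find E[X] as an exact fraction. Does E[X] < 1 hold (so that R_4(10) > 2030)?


E[X] = C(2030, 10) · 4^{1 − 45} = 320298626039392096327195965 · 4^{−44} = 320298626039392096327195965/309485009821345068724781056.
As a reduced fraction: E[X] = 320298626039392096327195965/309485009821345068724781056 ≈ 1.0349.
Is E[X] < 1? NO.
Since E[X] ≥ 1, the first-moment bound is inconclusive at n = 2030; it does NOT by itself certify R_4(10) > 2030.

E[X] = 320298626039392096327195965/309485009821345068724781056 ≈ 1.0349; E[X] ≥ 1; first-moment method inconclusive here.


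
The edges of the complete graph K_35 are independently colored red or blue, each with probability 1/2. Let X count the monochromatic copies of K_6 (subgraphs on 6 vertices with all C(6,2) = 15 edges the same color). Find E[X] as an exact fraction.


Let X = Σ_S X_S over the C(35, 6) = 1623160 subsets S of size 6, where X_S = 1 if the K_6 on S is monochromatic.
For a fixed S, the K_6 on S has C(6, 2) = 15 edges. P[all 15 edges red] = (1/2)^15, and likewise for blue, so P[monochromatic] = 2·(1/2)^15 = 2^{1 − 15} = 1/16384.
Summing: E[X] = C(35, 6) · 2^{1 − 15} = 1623160 · 1/16384 = 202895/2048.
Numerically: E[X] ≈ 99.069824.

E[X] = C(35,6)·2^(1−C(6,2)) = 202895/2048 ≈ 99.069824.


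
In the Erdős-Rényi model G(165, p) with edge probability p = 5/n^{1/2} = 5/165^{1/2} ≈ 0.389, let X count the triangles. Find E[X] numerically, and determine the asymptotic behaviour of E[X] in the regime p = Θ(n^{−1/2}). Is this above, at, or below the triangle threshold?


Number of potential triangles: C(165, 3) = 735130.
Each occurs with probability p³ ≈ (0.389)³ ≈ 5.89772e-02.
By linearity: E[X] = C(165, 3)·p³ ≈ 735130 · 5.89772e-02 ≈ 43355.904.
Since α = 1/2 < 1, p = c/n^{1/2} ≫ 1/n is above the triangle threshold p ~ 1/n. Asymptotically E[X] ~ (c³/6)·n^{3(1−α)} = (5³/6)·n^{1.5} → ∞; triangles are abundant w.h.p.

E[X] ≈ 43355.904; in regime p = Θ(1/n^{1/2}) E[X] diverges (above the triangle threshold p ~ 1/n).


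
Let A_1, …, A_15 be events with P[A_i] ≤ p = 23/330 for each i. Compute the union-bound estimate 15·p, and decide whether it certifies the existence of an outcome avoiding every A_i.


Union bound: P[∪_{i=1}^{15} A_i] ≤ Σ_i P[A_i] ≤ 15·p = 15·(23/330) = 23/22.
Numerically: 23/22 ≈ 1.045.
Is 23/22 < 1? NO.
Since the bound 23/22 is ≥ 1, the union bound is uninformative here; it does NOT by itself certify existence.

15·p = 23/22 ≈ 1.045; existence NOT certified by the union bound.


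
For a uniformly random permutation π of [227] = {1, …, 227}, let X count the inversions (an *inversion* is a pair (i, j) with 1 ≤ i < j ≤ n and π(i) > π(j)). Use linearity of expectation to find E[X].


Write X = Σ X_I over the C(227, 2) = 25651 pairs i < j, with X_I the indicator of one inversion.
There are 25651 indicators.
For each fixed pair i < j, the values π(i) and π(j) are two distinct elements of {1, …, 227} in uniformly random order; by symmetry P[π(i) > π(j)] = 1/2.
By linearity: E[X] = 25651 · (1/2) = C(227, 2) · (1/2) = 25651/2 = 25651/2 ≈ 12825.500000.

E[X] = 25651/2 = 12825.500000.


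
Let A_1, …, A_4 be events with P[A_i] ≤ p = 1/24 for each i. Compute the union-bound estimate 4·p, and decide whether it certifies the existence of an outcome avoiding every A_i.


Union bound: P[∪_{i=1}^{4} A_i] ≤ Σ_i P[A_i] ≤ 4·p = 4·(1/24) = 1/6.
Numerically: 1/6 ≈ 0.166667.
Is 1/6 < 1? YES.
Since P[∪ A_i] ≤ 1/6 < 1, the complement has P[∩ A_i^c] ≥ 1 − 1/6 = 5/6 > 0, so some outcome avoids every A_i.

4·p = 1/6 ≈ 0.166667; existence CERTIFIED by the union bound.


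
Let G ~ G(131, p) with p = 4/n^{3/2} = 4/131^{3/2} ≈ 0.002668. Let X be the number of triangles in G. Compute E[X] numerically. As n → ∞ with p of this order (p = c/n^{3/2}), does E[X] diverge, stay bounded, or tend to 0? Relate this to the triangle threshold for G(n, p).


Number of potential triangles: C(131, 3) = 366145.
Each occurs with probability p³ ≈ (0.002668)³ ≈ 1.898712e-08.
By linearity: E[X] = C(131, 3)·p³ ≈ 366145 · 1.898712e-08 ≈ 0.0070.
Since α = 3/2 > 1, p = c/n^{3/2} = o(1/n) is below the triangle threshold p ~ 1/n. Asymptotically E[X] ~ (c³/6)·n^{3(1−α)} = (4³/6)·n^{-1.5} → 0, so by Markov's inequality G has no triangles w.h.p.

E[X] ≈ 0.0070; in regime p = Θ(1/n^{3/2}) E[X] tends to 0 (below the triangle threshold p ~ 1/n).


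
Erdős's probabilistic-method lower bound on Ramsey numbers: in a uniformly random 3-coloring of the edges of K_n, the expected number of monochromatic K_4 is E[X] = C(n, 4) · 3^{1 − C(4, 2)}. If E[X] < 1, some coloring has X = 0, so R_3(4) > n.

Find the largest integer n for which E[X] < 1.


We need C(n, 4) · 3^{1 − 6} < 1, i.e. C(n, 4) < 3^{6 − 1} = 243.
Check values of n near the boundary:
  n = 5: C(5, 4) = 5; 5 < 243? YES
  n = 6: C(6, 4) = 15; 15 < 243? YES
  n = 7: C(7, 4) = 35; 35 < 243? YES
  n = 8: C(8, 4) = 70; 70 < 243? YES
  n = 9: C(9, 4) = 126; 126 < 243? YES
  n = 10: C(10, 4) = 210; 210 < 243? YES
  n = 11: C(11, 4) = 330; 330 < 243? NO
  n = 12: C(12, 4) = 495; 495 < 243? NO
  n = 13: C(13, 4) = 715; 715 < 243? NO
The largest n with C(n, 4) < 243 is n = 10 (where E[X] = 70/81 ≈ 0.86420). Hence R_3(4) > 10, i.e. R_3(4) ≥ 11.

Largest n = 10; hence R_3(4) > 10.


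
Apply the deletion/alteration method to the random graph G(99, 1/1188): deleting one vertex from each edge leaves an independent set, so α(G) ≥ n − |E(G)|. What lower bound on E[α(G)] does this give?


E[|E(G)|] = C(99, 2)·p = 4851 · (1/1188) = 49/12.
E[α(G)] ≥ n − E[|E(G)|] = 99 − 49/12 = 1139/12.
Numerically: ≈ 94.9167.
(This is only a lower bound; the true E[α(G)] may be larger.)

E[α(G)] ≥ 1139/12 ≈ 94.9167.


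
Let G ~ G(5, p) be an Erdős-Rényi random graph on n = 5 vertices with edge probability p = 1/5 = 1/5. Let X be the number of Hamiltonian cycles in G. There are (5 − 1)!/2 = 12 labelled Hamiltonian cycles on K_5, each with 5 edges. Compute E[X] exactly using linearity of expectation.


K_5 has (5 − 1)!/2 = 12 labelled Hamiltonian cycles.
For each such Hamiltonian cycle H, let X_H = 1 if all 5 edges of H are present in G. Then P[X_H = 1] = p^{5} = (1/5)^{5} = 1/3125.
Summing the indicators: E[X] = Σ_H E[X_H] = 12 · p^{5} = 12 · 1/3125 = 12/3125.
Numerically: E[X] ≈ 0.00384.

E[X] = 12 · (1/5)^{5} = 12/3125 ≈ 0.00384.


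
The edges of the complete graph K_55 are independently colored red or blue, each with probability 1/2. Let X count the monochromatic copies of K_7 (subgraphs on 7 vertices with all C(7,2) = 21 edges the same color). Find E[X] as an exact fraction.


Let X = Σ_S X_S over the C(55, 7) = 202927725 subsets S of size 7, where X_S = 1 if the K_7 on S is monochromatic.
For a fixed S, the K_7 on S has C(7, 2) = 21 edges. P[all 21 edges red] = (1/2)^21, and likewise for blue, so P[monochromatic] = 2·(1/2)^21 = 2^{1 − 21} = 1/1048576.
By linearity: E[X] = C(55, 7) · 2^{1 − 21} = 202927725 · 1/1048576 = 202927725/1048576.
Numerically: E[X] ≈ 193.527.

E[X] = C(55,7)·2^(1−C(7,2)) = 202927725/1048576 ≈ 193.527.


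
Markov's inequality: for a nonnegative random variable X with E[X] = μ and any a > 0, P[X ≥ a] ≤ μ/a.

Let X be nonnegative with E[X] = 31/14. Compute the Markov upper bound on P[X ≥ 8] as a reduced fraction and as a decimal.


μ = E[X] = 31/14, a = 8.
Markov: P[X ≥ 8] ≤ μ/a = (31/14)/8 = 31/112.
Numerically: ≈ 0.276786.
(Since a = 8 > μ = 2.214286, the bound 31/112 is < 1 and informative.)

P[X ≥ 8] ≤ 31/112 ≈ 0.276786.


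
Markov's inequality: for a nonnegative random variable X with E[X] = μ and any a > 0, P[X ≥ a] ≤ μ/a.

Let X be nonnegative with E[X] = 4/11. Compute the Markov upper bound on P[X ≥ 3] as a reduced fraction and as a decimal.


μ = E[X] = 4/11, a = 3.
Markov: P[X ≥ 3] ≤ μ/a = (4/11)/3 = 4/33.
Numerically: ≈ 0.121212.
(Since a = 3 > μ = 0.363636, the bound 4/33 is < 1 and informative.)

P[X ≥ 3] ≤ 4/33 ≈ 0.121212.


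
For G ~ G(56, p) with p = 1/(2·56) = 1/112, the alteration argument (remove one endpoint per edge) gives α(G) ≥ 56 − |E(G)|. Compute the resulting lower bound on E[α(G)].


E[|E(G)|] = C(56, 2)·p = 1540 · (1/112) = 55/4.
E[α(G)] ≥ n − E[|E(G)|] = 56 − 55/4 = 169/4.
Numerically: ≈ 42.2500.
(This is only a lower bound; the true E[α(G)] may be larger.)

E[α(G)] ≥ 169/4 ≈ 42.2500.


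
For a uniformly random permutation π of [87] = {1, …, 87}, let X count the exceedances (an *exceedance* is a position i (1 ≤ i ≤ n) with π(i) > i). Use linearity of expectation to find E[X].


Write X = Σ_{i=1}^{87} X_i, where X_i = 1_{π(i) > i}.
For each fixed i, π(i) is uniform over {1, …, 87} (marginal of a uniform permutation), so P[π(i) > i] = (n − i)/n. Summing: Σ_{i=1}^{87} (n − i)/n = (0 + 1 + … + 86)/87 = 87(87 − 1)/(2·87) = (87 − 1)/2.
Hence E[X] = Σ_{i=1}^{87} (87 − i)/87 = 43 ≈ 43.00000.

E[X] = 43 = 43.00000.


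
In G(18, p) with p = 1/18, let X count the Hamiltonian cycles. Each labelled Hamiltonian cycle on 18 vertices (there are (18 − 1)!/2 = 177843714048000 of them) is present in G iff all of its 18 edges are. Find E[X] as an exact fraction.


K_18 has (18 − 1)!/2 = 177843714048000 labelled Hamiltonian cycles.
For each such Hamiltonian cycle H, let X_H = 1 if all 18 edges of H are present in G. Then P[X_H = 1] = p^{18} = (1/18)^{18} = 1/39346408075296537575424.
By linearity of expectation: E[X] = Σ_H E[X_H] = 177843714048000 · p^{18} = 177843714048000 · 1/39346408075296537575424 = 14889875/3294258113514384.
Numerically: E[X] ≈ 4.52e-09.

E[X] = 177843714048000 · (1/18)^{18} = 14889875/3294258113514384 ≈ 4.52e-09.


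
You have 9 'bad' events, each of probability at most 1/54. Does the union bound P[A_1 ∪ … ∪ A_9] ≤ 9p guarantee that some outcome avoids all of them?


Union bound: P[∪_{i=1}^{9} A_i] ≤ Σ_i P[A_i] ≤ 9·p = 9·(1/54) = 1/6.
Numerically: 1/6 ≈ 0.1666667.
Is 1/6 < 1? YES.
Since P[∪ A_i] ≤ 1/6 < 1, the complement has P[∩ A_i^c] ≥ 1 − 1/6 = 5/6 > 0, so some outcome avoids every A_i.

9·p = 1/6 ≈ 0.1666667; existence CERTIFIED by the union bound.


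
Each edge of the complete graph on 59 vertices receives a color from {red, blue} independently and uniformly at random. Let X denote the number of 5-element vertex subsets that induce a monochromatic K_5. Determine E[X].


Let X = Σ_S X_S over the C(59, 5) = 5006386 subsets S of size 5, where X_S = 1 if the K_5 on S is monochromatic.
For a fixed S, the K_5 on S has C(5, 2) = 10 edges. P[all 10 edges red] = (1/2)^10, and likewise for blue, so P[monochromatic] = 2·(1/2)^10 = 2^{1 − 10} = 1/512.
Summing: E[X] = C(59, 5) · 2^{1 − 10} = 5006386 · 1/512 = 2503193/256.
Numerically: E[X] ≈ 9778.098.

E[X] = C(59,5)·2^(1−C(5,2)) = 2503193/256 ≈ 9778.098.


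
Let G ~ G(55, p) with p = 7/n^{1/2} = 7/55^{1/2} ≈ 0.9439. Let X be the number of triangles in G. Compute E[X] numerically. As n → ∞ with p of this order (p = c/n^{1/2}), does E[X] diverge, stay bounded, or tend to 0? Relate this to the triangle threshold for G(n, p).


Number of potential triangles: C(55, 3) = 26235.
Each occurs with probability p³ ≈ (0.9439)³ ≈ 8.409111e-01.
By linearity: E[X] = C(55, 3)·p³ ≈ 26235 · 8.409111e-01 ≈ 22061.3027.
Since α = 1/2 < 1, p = c/n^{1/2} ≫ 1/n is above the triangle threshold p ~ 1/n. Asymptotically E[X] ~ (c³/6)·n^{3(1−α)} = (7³/6)·n^{1.5} → ∞; triangles are abundant w.h.p.

E[X] ≈ 22061.3027; in regime p = Θ(1/n^{1/2}) E[X] diverges (above the triangle threshold p ~ 1/n).


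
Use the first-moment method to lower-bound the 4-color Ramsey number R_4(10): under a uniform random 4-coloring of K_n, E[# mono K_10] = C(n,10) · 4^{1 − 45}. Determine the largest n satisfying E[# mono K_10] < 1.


We need C(n, 10) · 4^{1 − 45} < 1, i.e. C(n, 10) < 4^{45 − 1} = 309485009821345068724781056.
Check values of n near the boundary:
  n = 2022: C(2022, 10) = 307870445231474093395937796; 307870445231474093395937796 < 309485009821345068724781056? YES
  n = 2023: C(2023, 10) = 309399856285778485315440716; 309399856285778485315440716 < 309485009821345068724781056? YES
  n = 2024: C(2024, 10) = 310936101848269937576192656; 310936101848269937576192656 < 309485009821345068724781056? NO
  n = 2025: C(2025, 10) = 312479209053472269772600560; 312479209053472269772600560 < 309485009821345068724781056? NO
  n = 2026: C(2026, 10) = 314029205130126398094885285; 314029205130126398094885285 < 309485009821345068724781056? NO
The largest n with C(n, 10) < 309485009821345068724781056 is n = 2023 (where E[X] = 77349964071444621328860179/77371252455336267181195264 ≈ 1.000). Hence R_4(10) > 2023, i.e. R_4(10) ≥ 2024.

Largest n = 2023; hence R_4(10) > 2023.


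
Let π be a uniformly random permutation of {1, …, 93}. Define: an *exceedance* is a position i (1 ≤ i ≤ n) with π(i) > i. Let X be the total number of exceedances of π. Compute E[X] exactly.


Write X = Σ_{i=1}^{93} X_i, where X_i = 1_{π(i) > i}.
For each fixed i, π(i) is uniform over {1, …, 93} (marginal of a uniform permutation), so P[π(i) > i] = (n − i)/n. Summing: Σ_{i=1}^{93} (n − i)/n = (0 + 1 + … + 92)/93 = 93(93 − 1)/(2·93) = (93 − 1)/2.
Hence E[X] = Σ_{i=1}^{93} (93 − i)/93 = 46 ≈ 46.0000.

E[X] = 46 = 46.0000.


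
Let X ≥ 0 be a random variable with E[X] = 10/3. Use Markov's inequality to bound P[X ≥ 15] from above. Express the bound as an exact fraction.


μ = E[X] = 10/3, a = 15.
Markov: P[X ≥ 15] ≤ μ/a = (10/3)/15 = 2/9.
Numerically: ≈ 0.222222.
(Since a = 15 > μ = 3.333333, the bound 2/9 is < 1 and informative.)

P[X ≥ 15] ≤ 2/9 ≈ 0.222222.


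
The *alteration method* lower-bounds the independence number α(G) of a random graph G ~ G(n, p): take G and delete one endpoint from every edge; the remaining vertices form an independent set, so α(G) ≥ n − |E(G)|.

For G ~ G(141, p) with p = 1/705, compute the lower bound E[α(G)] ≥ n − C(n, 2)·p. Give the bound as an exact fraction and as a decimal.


E[|E(G)|] = C(141, 2)·p = 9870 · (1/705) = 14.
E[α(G)] ≥ n − E[|E(G)|] = 141 − 14 = 127.
Numerically: ≈ 127.000000.
(This is only a lower bound; the true E[α(G)] may be larger.)

E[α(G)] ≥ 127 ≈ 127.000000.


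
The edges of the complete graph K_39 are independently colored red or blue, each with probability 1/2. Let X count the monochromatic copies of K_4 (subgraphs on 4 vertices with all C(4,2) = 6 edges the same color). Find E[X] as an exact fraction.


Let X = Σ_S X_S over the C(39, 4) = 82251 subsets S of size 4, where X_S = 1 if the K_4 on S is monochromatic.
For a fixed S, the K_4 on S has C(4, 2) = 6 edges. P[all 6 edges red] = (1/2)^6, and likewise for blue, so P[monochromatic] = 2·(1/2)^6 = 2^{1 − 6} = 1/32.
By linearity: E[X] = C(39, 4) · 2^{1 − 6} = 82251 · 1/32 = 82251/32.
Numerically: E[X] ≈ 2570.343750.

E[X] = C(39,4)·2^(1−C(4,2)) = 82251/32 ≈ 2570.343750.


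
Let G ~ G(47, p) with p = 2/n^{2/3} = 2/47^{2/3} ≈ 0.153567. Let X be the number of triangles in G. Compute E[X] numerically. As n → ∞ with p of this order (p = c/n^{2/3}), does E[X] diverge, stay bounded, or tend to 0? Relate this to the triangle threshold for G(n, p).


Number of potential triangles: C(47, 3) = 16215.
Each occurs with probability p³ ≈ (0.153567)³ ≈ 3.62154821e-03.
By linearity: E[X] = C(47, 3)·p³ ≈ 16215 · 3.62154821e-03 ≈ 58.723404.
Since α = 2/3 < 1, p = c/n^{2/3} ≫ 1/n is above the triangle threshold p ~ 1/n. Asymptotically E[X] ~ (c³/6)·n^{3(1−α)} = (2³/6)·n^{1} → ∞; triangles are abundant w.h.p.

E[X] ≈ 58.723404; in regime p = Θ(1/n^{2/3}) E[X] diverges (above the triangle threshold p ~ 1/n).


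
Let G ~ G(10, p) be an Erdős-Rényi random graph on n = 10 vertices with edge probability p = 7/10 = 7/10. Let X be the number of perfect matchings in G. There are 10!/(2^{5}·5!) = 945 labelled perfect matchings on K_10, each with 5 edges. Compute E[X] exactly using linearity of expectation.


K_10 has 10!/(2^{5}·5!) = 945 labelled perfect matchings.
For each such perfect matching H, let X_H = 1 if all 5 edges of H are present in G. Then P[X_H = 1] = p^{5} = (7/10)^{5} = 16807/100000.
By linearity of expectation: E[X] = Σ_H E[X_H] = 945 · p^{5} = 945 · 16807/100000 = 3176523/20000.
Numerically: E[X] ≈ 158.8.

E[X] = 945 · (7/10)^{5} = 3176523/20000 ≈ 158.8.


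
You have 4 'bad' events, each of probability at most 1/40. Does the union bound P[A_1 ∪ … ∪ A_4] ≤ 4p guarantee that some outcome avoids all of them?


Union bound: P[∪_{i=1}^{4} A_i] ≤ Σ_i P[A_i] ≤ 4·p = 4·(1/40) = 1/10.
Numerically: 1/10 ≈ 0.1000000.
Is 1/10 < 1? YES.
Since P[∪ A_i] ≤ 1/10 < 1, the complement has P[∩ A_i^c] ≥ 1 − 1/10 = 9/10 > 0, so some outcome avoids every A_i.

4·p = 1/10 ≈ 0.1000000; existence CERTIFIED by the union bound.


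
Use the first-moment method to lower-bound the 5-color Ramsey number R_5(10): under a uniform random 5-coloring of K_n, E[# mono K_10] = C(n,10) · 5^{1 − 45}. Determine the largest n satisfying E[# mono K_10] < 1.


We need C(n, 10) · 5^{1 − 45} < 1, i.e. C(n, 10) < 5^{45 − 1} = 5684341886080801486968994140625.
Check values of n near the boundary:
  n = 5386: C(5386, 10) = 5613966214234562222231428510561; 5613966214234562222231428510561 < 5684341886080801486968994140625? YES
  n = 5387: C(5387, 10) = 5624406917627224603154306376491; 5624406917627224603154306376491 < 5684341886080801486968994140625? YES
  n = 5388: C(5388, 10) = 5634865093375880654852250419586; 5634865093375880654852250419586 < 5684341886080801486968994140625? YES
  n = 5389: C(5389, 10) = 5645340767466558997768874792926; 5645340767466558997768874792926 < 5684341886080801486968994140625? YES
  n = 5390: C(5390, 10) = 5655833965919099070255434039753; 5655833965919099070255434039753 < 5684341886080801486968994140625? YES
  n = 5391: C(5391, 10) = 5666344714787188828795213697883; 5666344714787188828795213697883 < 5684341886080801486968994140625? YES
  n = 5392: C(5392, 10) = 5676873040158402483252283957448; 5676873040158402483252283957448 < 5684341886080801486968994140625? YES
  n = 5393: C(5393, 10) = 5687418968154238267170642278008; 5687418968154238267170642278008 < 5684341886080801486968994140625? NO
The largest n with C(n, 10) < 5684341886080801486968994140625 is n = 5392 (where E[X] = 5676873040158402483252283957448/5684341886080801486968994140625 ≈ 0.999). Hence R_5(10) > 5392, i.e. R_5(10) ≥ 5393.

Largest n = 5392; hence R_5(10) > 5392.


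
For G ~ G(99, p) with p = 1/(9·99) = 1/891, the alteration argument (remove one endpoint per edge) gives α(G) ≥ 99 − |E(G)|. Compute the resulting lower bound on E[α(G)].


E[|E(G)|] = C(99, 2)·p = 4851 · (1/891) = 49/9.
E[α(G)] ≥ n − E[|E(G)|] = 99 − 49/9 = 842/9.
Numerically: ≈ 93.555556.
(This is only a lower bound; the true E[α(G)] may be larger.)

E[α(G)] ≥ 842/9 ≈ 93.555556.


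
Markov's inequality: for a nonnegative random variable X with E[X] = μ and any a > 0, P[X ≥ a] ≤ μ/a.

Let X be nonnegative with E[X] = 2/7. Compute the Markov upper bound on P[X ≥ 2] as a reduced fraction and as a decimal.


μ = E[X] = 2/7, a = 2.
Markov: P[X ≥ 2] ≤ μ/a = (2/7)/2 = 1/7.
Numerically: ≈ 0.14286.
(Since a = 2 > μ = 0.28571, the bound 1/7 is < 1 and informative.)

P[X ≥ 2] ≤ 1/7 ≈ 0.14286.


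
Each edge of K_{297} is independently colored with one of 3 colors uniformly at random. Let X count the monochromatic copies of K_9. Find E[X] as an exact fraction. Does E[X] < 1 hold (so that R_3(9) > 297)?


E[X] = C(297, 9) · 3^{1 − 36} = 43842345008337645 · 3^{−35} = 43842345008337645/50031545098999707.
As a reduced fraction: E[X] = 14614115002779215/16677181699666569 ≈ 0.8762940.
Is E[X] < 1? YES.
Since E[X] < 1, there exists a 3-coloring of K_{297} with no monochromatic K_9; hence R_3(9) > 297.

E[X] = 14614115002779215/16677181699666569 ≈ 0.8762940; E[X] < 1, so R_3(9) > 297.


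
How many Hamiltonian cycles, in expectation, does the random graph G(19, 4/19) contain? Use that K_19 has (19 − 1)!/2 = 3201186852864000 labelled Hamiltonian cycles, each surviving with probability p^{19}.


K_19 has (19 − 1)!/2 = 3201186852864000 labelled Hamiltonian cycles.
For each such Hamiltonian cycle H, let X_H = 1 if all 19 edges of H are present in G. Then P[X_H = 1] = p^{19} = (4/19)^{19} = 274877906944/1978419655660313589123979.
By linearity of expectation: E[X] = Σ_H E[X_H] = 3201186852864000 · p^{19} = 3201186852864000 · 274877906944/1978419655660313589123979 = 879935541851906811887616000/1978419655660313589123979.
Numerically: E[X] ≈ 444.77.

E[X] = 3201186852864000 · (4/19)^{19} = 879935541851906811887616000/1978419655660313589123979 ≈ 444.77.


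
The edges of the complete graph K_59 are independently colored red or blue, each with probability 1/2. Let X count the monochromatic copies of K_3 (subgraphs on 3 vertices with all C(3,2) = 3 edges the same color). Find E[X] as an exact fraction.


Let X = Σ_S X_S over the C(59, 3) = 32509 subsets S of size 3, where X_S = 1 if the K_3 on S is monochromatic.
For a fixed S, the K_3 on S has C(3, 2) = 3 edges. P[all 3 edges red] = (1/2)^3, and likewise for blue, so P[monochromatic] = 2·(1/2)^3 = 2^{1 − 3} = 1/4.
By linearity: E[X] = C(59, 3) · 2^{1 − 3} = 32509 · 1/4 = 32509/4.
Numerically: E[X] ≈ 8127.250.

E[X] = C(59,3)·2^(1−C(3,2)) = 32509/4 ≈ 8127.250.


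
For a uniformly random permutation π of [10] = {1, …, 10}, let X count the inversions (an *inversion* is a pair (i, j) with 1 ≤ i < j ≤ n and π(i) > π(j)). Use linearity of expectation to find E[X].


Write X = Σ X_I over the C(10, 2) = 45 pairs i < j, with X_I the indicator of one inversion.
There are 45 indicators.
For each fixed pair i < j, the values π(i) and π(j) are two distinct elements of {1, …, 10} in uniformly random order; by symmetry P[π(i) > π(j)] = 1/2.
By linearity: E[X] = 45 · (1/2) = C(10, 2) · (1/2) = 45/2 = 45/2 ≈ 22.5000.

E[X] = 45/2 = 22.5000.


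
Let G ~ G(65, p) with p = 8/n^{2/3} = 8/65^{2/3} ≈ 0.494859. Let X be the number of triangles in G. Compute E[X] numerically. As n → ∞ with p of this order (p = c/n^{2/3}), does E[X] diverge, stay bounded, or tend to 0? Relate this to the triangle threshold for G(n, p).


Number of potential triangles: C(65, 3) = 43680.
Each occurs with probability p³ ≈ (0.494859)³ ≈ 1.21183432e-01.
By linearity: E[X] = C(65, 3)·p³ ≈ 43680 · 1.21183432e-01 ≈ 5293.292308.
Since α = 2/3 < 1, p = c/n^{2/3} ≫ 1/n is above the triangle threshold p ~ 1/n. Asymptotically E[X] ~ (c³/6)·n^{3(1−α)} = (8³/6)·n^{1} → ∞; triangles are abundant w.h.p.

E[X] ≈ 5293.292308; in regime p = Θ(1/n^{2/3}) E[X] diverges (above the triangle threshold p ~ 1/n).


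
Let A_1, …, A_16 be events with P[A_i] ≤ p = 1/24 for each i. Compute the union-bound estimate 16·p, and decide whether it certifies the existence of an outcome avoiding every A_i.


Union bound: P[∪_{i=1}^{16} A_i] ≤ Σ_i P[A_i] ≤ 16·p = 16·(1/24) = 2/3.
Numerically: 2/3 ≈ 0.66667.
Is 2/3 < 1? YES.
Since P[∪ A_i] ≤ 2/3 < 1, the complement has P[∩ A_i^c] ≥ 1 − 2/3 = 1/3 > 0, so some outcome avoids every A_i.

16·p = 2/3 ≈ 0.66667; existence CERTIFIED by the union bound.


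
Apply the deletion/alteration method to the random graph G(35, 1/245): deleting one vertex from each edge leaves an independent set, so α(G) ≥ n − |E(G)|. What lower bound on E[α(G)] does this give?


E[|E(G)|] = C(35, 2)·p = 595 · (1/245) = 17/7.
E[α(G)] ≥ n − E[|E(G)|] = 35 − 17/7 = 228/7.
Numerically: ≈ 32.571.
(This is only a lower bound; the true E[α(G)] may be larger.)

E[α(G)] ≥ 228/7 ≈ 32.571.


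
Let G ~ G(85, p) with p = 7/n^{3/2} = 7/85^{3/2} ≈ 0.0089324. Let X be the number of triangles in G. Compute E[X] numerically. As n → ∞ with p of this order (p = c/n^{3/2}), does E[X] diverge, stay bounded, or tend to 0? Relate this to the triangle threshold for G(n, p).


Number of potential triangles: C(85, 3) = 98770.
Each occurs with probability p³ ≈ (0.0089324)³ ≈ 7.1270360e-07.
By linearity: E[X] = C(85, 3)·p³ ≈ 98770 · 7.1270360e-07 ≈ 0.07039.
Since α = 3/2 > 1, p = c/n^{3/2} = o(1/n) is below the triangle threshold p ~ 1/n. Asymptotically E[X] ~ (c³/6)·n^{3(1−α)} = (7³/6)·n^{-1.5} → 0, so by Markov's inequality G has no triangles w.h.p.

E[X] ≈ 0.07039; in regime p = Θ(1/n^{3/2}) E[X] tends to 0 (below the triangle threshold p ~ 1/n).


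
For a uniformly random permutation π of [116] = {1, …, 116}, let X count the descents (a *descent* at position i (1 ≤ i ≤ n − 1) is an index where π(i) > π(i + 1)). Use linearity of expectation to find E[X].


Write X = Σ X_I over i = 1, …, 115, with X_I the indicator of one descent.
There are 115 indicators.
For each fixed i, the pair (π(i), π(i+1)) is a uniformly random ordered pair of distinct values from {1, …, 116}; by symmetry P[π(i) > π(i+1)] = 1/2.
By linearity: E[X] = 115 · (1/2) = (116 − 1) · (1/2) = 115/2 ≈ 57.5000.

E[X] = 115/2 = 57.5000.


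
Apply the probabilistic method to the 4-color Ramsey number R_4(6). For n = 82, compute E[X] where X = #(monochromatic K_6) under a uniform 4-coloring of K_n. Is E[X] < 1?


E[X] = C(82, 6) · 4^{1 − 15} = 350161812 · 4^{−14} = 350161812/268435456.
As a reduced fraction: E[X] = 87540453/67108864 ≈ 1.3044544.
Is E[X] < 1? NO.
Since E[X] ≥ 1, the first-moment bound is inconclusive at n = 82; it does NOT by itself certify R_4(6) > 82.

E[X] = 87540453/67108864 ≈ 1.3044544; E[X] ≥ 1; first-moment method inconclusive here.


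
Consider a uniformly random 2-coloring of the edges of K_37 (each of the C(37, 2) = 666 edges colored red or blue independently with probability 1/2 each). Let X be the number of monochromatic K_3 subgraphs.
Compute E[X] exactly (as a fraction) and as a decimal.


Let X = Σ_S X_S over the C(37, 3) = 7770 subsets S of size 3, where X_S = 1 if the K_3 on S is monochromatic.
For a fixed S, the K_3 on S has C(3, 2) = 3 edges. P[all 3 edges red] = (1/2)^3, and likewise for blue, so P[monochromatic] = 2·(1/2)^3 = 2^{1 − 3} = 1/4.
By linearity: E[X] = C(37, 3) · 2^{1 − 3} = 7770 · 1/4 = 3885/2.
Numerically: E[X] ≈ 1942.50000.

E[X] = C(37,3)·2^(1−C(3,2)) = 3885/2 ≈ 1942.50000.


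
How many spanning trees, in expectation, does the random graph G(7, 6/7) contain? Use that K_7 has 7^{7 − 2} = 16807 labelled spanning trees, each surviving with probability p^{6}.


K_7 has 7^{7 − 2} = 16807 labelled spanning trees.
For each such spanning tree H, let X_H = 1 if all 6 edges of H are present in G. Then P[X_H = 1] = p^{6} = (6/7)^{6} = 46656/117649.
By linearity: E[X] = Σ_H E[X_H] = 16807 · p^{6} = 16807 · 46656/117649 = 46656/7.
Numerically: E[X] ≈ 6665.

E[X] = 16807 · (6/7)^{6} = 46656/7 ≈ 6665.


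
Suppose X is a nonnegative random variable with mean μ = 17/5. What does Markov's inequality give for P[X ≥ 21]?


μ = E[X] = 17/5, a = 21.
Markov: P[X ≥ 21] ≤ μ/a = (17/5)/21 = 17/105.
Numerically: ≈ 0.162.
(Since a = 21 > μ = 3.400, the bound 17/105 is < 1 and informative.)

P[X ≥ 21] ≤ 17/105 ≈ 0.162.


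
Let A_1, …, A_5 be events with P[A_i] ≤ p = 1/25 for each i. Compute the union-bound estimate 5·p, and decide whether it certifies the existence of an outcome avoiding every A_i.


Union bound: P[∪_{i=1}^{5} A_i] ≤ Σ_i P[A_i] ≤ 5·p = 5·(1/25) = 1/5.
Numerically: 1/5 ≈ 0.200000.
Is 1/5 < 1? YES.
Since P[∪ A_i] ≤ 1/5 < 1, the complement has P[∩ A_i^c] ≥ 1 − 1/5 = 4/5 > 0, so some outcome avoids every A_i.

5·p = 1/5 ≈ 0.200000; existence CERTIFIED by the union bound.


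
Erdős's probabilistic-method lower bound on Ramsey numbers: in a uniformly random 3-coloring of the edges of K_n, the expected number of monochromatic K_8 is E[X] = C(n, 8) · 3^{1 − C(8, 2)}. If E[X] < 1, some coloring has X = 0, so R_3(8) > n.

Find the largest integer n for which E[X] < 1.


We need C(n, 8) · 3^{1 − 28} < 1, i.e. C(n, 8) < 3^{28 − 1} = 7625597484987.
Check values of n near the boundary:
  n = 150: C(150, 8) = 5257211409450; 5257211409450 < 7625597484987? YES
  n = 151: C(151, 8) = 5551321138650; 5551321138650 < 7625597484987? YES
  n = 152: C(152, 8) = 5859727868575; 5859727868575 < 7625597484987? YES
  n = 153: C(153, 8) = 6183023199255; 6183023199255 < 7625597484987? YES
  n = 154: C(154, 8) = 6521818990995; 6521818990995 < 7625597484987? YES
  n = 155: C(155, 8) = 6876747915675; 6876747915675 < 7625597484987? YES
  n = 156: C(156, 8) = 7248464019225; 7248464019225 < 7625597484987? YES
  n = 157: C(157, 8) = 7637643295425; 7637643295425 < 7625597484987? NO
The largest n with C(n, 8) < 7625597484987 is n = 156 (where E[X] = 805384891025/847288609443 ≈ 0.950544). Hence R_3(8) > 156, i.e. R_3(8) ≥ 157.

Largest n = 156; hence R_3(8) > 156.


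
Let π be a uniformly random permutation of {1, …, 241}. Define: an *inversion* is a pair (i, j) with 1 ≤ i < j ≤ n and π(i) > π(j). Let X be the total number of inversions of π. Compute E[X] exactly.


Write X = Σ X_I over the C(241, 2) = 28920 pairs i < j, with X_I the indicator of one inversion.
There are 28920 indicators.
For each fixed pair i < j, the values π(i) and π(j) are two distinct elements of {1, …, 241} in uniformly random order; by symmetry P[π(i) > π(j)] = 1/2.
By linearity: E[X] = 28920 · (1/2) = C(241, 2) · (1/2) = 28920/2 = 14460 ≈ 14460.000.

E[X] = 14460 = 14460.000.


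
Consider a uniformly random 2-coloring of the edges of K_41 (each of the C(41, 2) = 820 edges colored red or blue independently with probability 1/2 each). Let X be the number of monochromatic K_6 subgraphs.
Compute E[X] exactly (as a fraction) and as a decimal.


Let X = Σ_S X_S over the C(41, 6) = 4496388 subsets S of size 6, where X_S = 1 if the K_6 on S is monochromatic.
For a fixed S, the K_6 on S has C(6, 2) = 15 edges. P[all 15 edges red] = (1/2)^15, and likewise for blue, so P[monochromatic] = 2·(1/2)^15 = 2^{1 − 15} = 1/16384.
By linearity: E[X] = C(41, 6) · 2^{1 − 15} = 4496388 · 1/16384 = 1124097/4096.
Numerically: E[X] ≈ 274.43774.

E[X] = C(41,6)·2^(1−C(6,2)) = 1124097/4096 ≈ 274.43774.


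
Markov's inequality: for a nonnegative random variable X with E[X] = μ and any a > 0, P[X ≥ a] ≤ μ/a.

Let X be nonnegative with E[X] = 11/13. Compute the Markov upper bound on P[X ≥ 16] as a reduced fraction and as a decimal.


μ = E[X] = 11/13, a = 16.
Markov: P[X ≥ 16] ≤ μ/a = (11/13)/16 = 11/208.
Numerically: ≈ 0.052885.
(Since a = 16 > μ = 0.846154, the bound 11/208 is < 1 and informative.)

P[X ≥ 16] ≤ 11/208 ≈ 0.052885.


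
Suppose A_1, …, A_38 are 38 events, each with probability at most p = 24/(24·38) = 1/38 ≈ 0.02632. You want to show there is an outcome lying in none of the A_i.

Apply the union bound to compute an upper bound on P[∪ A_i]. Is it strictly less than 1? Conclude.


Union bound: P[∪_{i=1}^{38} A_i] ≤ Σ_i P[A_i] ≤ 38·p = 38·(1/38) = 1.
Numerically: 1 ≈ 1.00000.
Is 1 < 1? NO.
Since the bound 1 is ≥ 1, the union bound is uninformative here; it does NOT by itself certify existence.

38·p = 1 ≈ 1.00000; existence NOT certified by the union bound.


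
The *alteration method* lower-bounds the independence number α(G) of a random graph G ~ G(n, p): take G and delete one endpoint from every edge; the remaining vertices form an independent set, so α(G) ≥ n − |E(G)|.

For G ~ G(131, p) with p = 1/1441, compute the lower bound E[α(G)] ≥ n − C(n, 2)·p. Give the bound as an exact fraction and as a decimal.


E[|E(G)|] = C(131, 2)·p = 8515 · (1/1441) = 65/11.
E[α(G)] ≥ n − E[|E(G)|] = 131 − 65/11 = 1376/11.
Numerically: ≈ 125.09091.
(This is only a lower bound; the true E[α(G)] may be larger.)

E[α(G)] ≥ 1376/11 ≈ 125.09091.


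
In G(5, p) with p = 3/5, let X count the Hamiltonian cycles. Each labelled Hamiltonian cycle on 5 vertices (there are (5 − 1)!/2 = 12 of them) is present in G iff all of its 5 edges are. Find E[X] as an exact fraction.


K_5 has (5 − 1)!/2 = 12 labelled Hamiltonian cycles.
For each such Hamiltonian cycle H, let X_H = 1 if all 5 edges of H are present in G. Then P[X_H = 1] = p^{5} = (3/5)^{5} = 243/3125.
Summing the indicators: E[X] = Σ_H E[X_H] = 12 · p^{5} = 12 · 243/3125 = 2916/3125.
Numerically: E[X] ≈ 0.9331.

E[X] = 12 · (3/5)^{5} = 2916/3125 ≈ 0.9331.


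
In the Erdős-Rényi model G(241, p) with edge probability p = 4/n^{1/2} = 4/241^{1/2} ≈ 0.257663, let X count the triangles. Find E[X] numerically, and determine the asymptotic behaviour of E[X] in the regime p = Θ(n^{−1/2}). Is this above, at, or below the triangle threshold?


Number of potential triangles: C(241, 3) = 2303960.
Each occurs with probability p³ ≈ (0.257663)³ ≈ 1.71062341e-02.
By linearity: E[X] = C(241, 3)·p³ ≈ 2303960 · 1.71062341e-02 ≈ 39412.079030.
Since α = 1/2 < 1, p = c/n^{1/2} ≫ 1/n is above the triangle threshold p ~ 1/n. Asymptotically E[X] ~ (c³/6)·n^{3(1−α)} = (4³/6)·n^{1.5} → ∞; triangles are abundant w.h.p.

E[X] ≈ 39412.079030; in regime p = Θ(1/n^{1/2}) E[X] diverges (above the triangle threshold p ~ 1/n).


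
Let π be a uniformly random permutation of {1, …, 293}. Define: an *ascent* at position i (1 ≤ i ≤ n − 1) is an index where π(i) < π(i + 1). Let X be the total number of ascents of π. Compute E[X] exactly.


Write X = Σ X_I over i = 1, …, 292, with X_I the indicator of one ascent.
There are 292 indicators.
For each fixed i, the pair (π(i), π(i+1)) is a uniformly random ordered pair of distinct values from {1, …, 293}; by symmetry P[π(i) < π(i+1)] = 1/2.
By linearity: E[X] = 292 · (1/2) = (293 − 1) · (1/2) = 146 ≈ 146.000.

E[X] = 146 = 146.000.


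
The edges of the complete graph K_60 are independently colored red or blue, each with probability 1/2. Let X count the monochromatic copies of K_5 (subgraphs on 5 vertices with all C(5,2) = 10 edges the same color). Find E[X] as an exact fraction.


Let X = Σ_S X_S over the C(60, 5) = 5461512 subsets S of size 5, where X_S = 1 if the K_5 on S is monochromatic.
For a fixed S, the K_5 on S has C(5, 2) = 10 edges. P[all 10 edges red] = (1/2)^10, and likewise for blue, so P[monochromatic] = 2·(1/2)^10 = 2^{1 − 10} = 1/512.
By linearity of expectation: E[X] = C(60, 5) · 2^{1 − 10} = 5461512 · 1/512 = 682689/64.
Numerically: E[X] ≈ 10667.01562.

E[X] = C(60,5)·2^(1−C(5,2)) = 682689/64 ≈ 10667.01562.
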